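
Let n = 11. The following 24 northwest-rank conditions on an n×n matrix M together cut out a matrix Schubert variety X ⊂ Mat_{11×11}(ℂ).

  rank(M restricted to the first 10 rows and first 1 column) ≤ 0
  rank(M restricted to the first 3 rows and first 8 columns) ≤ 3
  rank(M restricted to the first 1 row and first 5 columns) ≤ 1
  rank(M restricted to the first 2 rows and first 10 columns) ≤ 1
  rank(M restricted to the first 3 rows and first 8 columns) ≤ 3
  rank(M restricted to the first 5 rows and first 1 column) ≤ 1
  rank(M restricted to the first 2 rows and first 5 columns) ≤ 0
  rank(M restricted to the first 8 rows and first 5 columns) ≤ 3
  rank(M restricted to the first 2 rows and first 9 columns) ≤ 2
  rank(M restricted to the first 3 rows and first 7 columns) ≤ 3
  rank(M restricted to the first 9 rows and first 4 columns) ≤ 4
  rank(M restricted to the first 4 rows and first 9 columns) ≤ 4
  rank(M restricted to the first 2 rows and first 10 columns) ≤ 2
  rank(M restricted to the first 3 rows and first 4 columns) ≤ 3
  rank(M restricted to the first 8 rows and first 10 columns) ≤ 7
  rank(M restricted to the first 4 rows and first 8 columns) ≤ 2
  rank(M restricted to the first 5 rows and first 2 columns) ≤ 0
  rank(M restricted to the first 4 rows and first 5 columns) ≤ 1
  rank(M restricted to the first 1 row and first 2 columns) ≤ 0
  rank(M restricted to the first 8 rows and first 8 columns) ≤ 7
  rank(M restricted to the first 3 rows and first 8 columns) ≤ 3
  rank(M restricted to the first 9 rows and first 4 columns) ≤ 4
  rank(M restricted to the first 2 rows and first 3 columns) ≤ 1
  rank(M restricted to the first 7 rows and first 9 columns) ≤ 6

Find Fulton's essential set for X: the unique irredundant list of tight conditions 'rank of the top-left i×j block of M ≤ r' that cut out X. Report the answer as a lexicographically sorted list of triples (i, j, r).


Recovering R(i,j) via the rank-extension bound from the 24 conditions:

  R[1]: 0  0  0  0  0  1  1  1  1  1  1
  R[2]: 0  0  0  0  0  1  1  1  1  1  2
  R[3]: 0  0  1  1  1  2  2  2  2  2  3
  R[4]: 0  0  1  1  1  2  2  2  3  3  4
  R[5]: 0  0  1  2  2  3  3  3  4  4  5
  R[6]: 0  1  2  3  3  4  4  4  5  5  6
  R[7]: 0  1  2  3  3  4  5  5  6  6  7
  R[8]: 0  1  2  3  3  4  5  6  7  7  8
  R[9]: 0  1  2  3  4  5  6  7  8  8  9
  R[10]: 0  1  2  3  4  5  6  7  8  9  10
  R[11]: 1  2  3  4  5  6  7  8  9  10  11

second differences of R give the permutation w = (6, 11, 3, 9, 4, 2, 7, 8, 5, 10, 1).

Fulton essential set (7 of the 31 Rothe cells):

[(2, 5, 0), (2, 10, 1), (4, 5, 1), (4, 8, 2), (5, 2, 0), (8, 5, 3), (10, 1, 0)]


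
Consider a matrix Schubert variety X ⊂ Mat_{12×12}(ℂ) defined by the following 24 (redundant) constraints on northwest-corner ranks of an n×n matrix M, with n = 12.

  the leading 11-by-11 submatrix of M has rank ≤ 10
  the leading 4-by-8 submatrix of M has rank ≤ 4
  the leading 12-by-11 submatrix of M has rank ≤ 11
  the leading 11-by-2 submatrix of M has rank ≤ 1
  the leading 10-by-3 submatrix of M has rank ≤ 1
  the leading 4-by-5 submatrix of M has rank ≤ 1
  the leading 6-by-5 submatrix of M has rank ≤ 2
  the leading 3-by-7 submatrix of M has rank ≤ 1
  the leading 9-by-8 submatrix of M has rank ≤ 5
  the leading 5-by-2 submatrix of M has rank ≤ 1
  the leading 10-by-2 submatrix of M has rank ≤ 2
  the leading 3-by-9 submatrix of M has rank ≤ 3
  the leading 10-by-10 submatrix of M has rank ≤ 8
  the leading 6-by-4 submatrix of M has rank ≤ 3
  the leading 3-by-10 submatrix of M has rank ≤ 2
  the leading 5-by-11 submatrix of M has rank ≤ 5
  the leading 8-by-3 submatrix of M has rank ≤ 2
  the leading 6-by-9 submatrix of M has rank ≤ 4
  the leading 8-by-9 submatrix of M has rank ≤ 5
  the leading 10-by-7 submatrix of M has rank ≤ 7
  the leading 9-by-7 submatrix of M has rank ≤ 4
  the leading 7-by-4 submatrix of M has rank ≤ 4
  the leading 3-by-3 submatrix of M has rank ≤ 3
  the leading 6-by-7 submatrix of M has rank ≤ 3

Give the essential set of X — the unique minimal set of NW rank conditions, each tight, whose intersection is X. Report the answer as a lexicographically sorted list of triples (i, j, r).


Rank table r_w(12×12) implied by the 24 constraints:

  1 1 1 1 1 1 1 1 1 1 1 1
  1 1 1 1 1 1 1 2 2 2 2 2
  1 1 1 1 1 1 1 2 2 2 3 3
  1 1 1 1 1 2 2 3 3 3 4 4
  1 1 1 2 2 3 3 4 4 4 5 5
  1 1 1 2 2 3 3 4 4 5 6 6
  1 1 1 2 3 4 4 5 5 6 7 7
  1 1 1 2 3 4 4 5 5 6 7 8
  1 1 1 2 3 4 4 5 6 7 8 9
  1 1 1 2 3 4 5 6 7 8 9 10
  1 1 2 3 4 5 6 7 8 9 10 11
  1 2 3 4 5 6 7 8 9 10 11 12

hence w(1..12) = (1, 8, 11, 6, 4, 10, 5, 12, 9, 7, 3, 2).

ℓ(w)=37; the 10 essential cells (i,j,r):

[(3, 7, 1), (3, 10, 2), (4, 5, 1), (6, 5, 2), (6, 7, 3), (6, 9, 4), (8, 9, 5), (9, 7, 4), (10, 3, 1), (11, 2, 1)]


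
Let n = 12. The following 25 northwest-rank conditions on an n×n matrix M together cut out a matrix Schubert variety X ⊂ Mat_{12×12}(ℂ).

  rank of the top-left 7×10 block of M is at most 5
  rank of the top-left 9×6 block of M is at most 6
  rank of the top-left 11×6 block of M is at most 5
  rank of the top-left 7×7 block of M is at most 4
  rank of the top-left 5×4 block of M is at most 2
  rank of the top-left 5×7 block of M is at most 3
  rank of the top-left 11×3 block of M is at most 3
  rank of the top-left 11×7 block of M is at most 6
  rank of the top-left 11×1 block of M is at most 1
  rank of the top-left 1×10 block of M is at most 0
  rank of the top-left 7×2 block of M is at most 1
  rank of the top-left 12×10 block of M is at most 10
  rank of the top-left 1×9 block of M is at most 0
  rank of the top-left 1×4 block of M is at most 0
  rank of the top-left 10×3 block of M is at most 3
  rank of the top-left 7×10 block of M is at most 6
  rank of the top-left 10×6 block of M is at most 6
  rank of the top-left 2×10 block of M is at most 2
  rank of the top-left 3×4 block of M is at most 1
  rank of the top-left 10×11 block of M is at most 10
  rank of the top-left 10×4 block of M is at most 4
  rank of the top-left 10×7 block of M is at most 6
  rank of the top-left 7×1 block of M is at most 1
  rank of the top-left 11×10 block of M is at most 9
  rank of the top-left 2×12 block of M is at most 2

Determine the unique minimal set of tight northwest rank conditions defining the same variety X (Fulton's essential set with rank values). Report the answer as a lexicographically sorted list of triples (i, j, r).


Reconstructing r_w from the 25 given conditions:

  R[1]: 0 | 0 | 0 | 0 | 0 | 0 | 0 | 0 | 0 | 0 | 1 | 1
  R[2]: 1 | 1 | 1 | 1 | 1 | 1 | 1 | 1 | 1 | 1 | 2 | 2
  R[3]: 1 | 1 | 1 | 1 | 2 | 2 | 2 | 2 | 2 | 2 | 3 | 3
  R[4]: 1 | 1 | 2 | 2 | 3 | 3 | 3 | 3 | 3 | 3 | 4 | 4
  R[5]: 1 | 1 | 2 | 2 | 3 | 3 | 3 | 4 | 4 | 4 | 5 | 5
  R[6]: 1 | 1 | 2 | 3 | 4 | 4 | 4 | 5 | 5 | 5 | 6 | 6
  R[7]: 1 | 1 | 2 | 3 | 4 | 4 | 4 | 5 | 5 | 5 | 6 | 7
  R[8]: 1 | 2 | 3 | 4 | 5 | 5 | 5 | 6 | 6 | 6 | 7 | 8
  R[9]: 1 | 2 | 3 | 4 | 5 | 5 | 6 | 7 | 7 | 7 | 8 | 9
  R[10]: 1 | 2 | 3 | 4 | 5 | 5 | 6 | 7 | 8 | 8 | 9 | 10
  R[11]: 1 | 2 | 3 | 4 | 5 | 5 | 6 | 7 | 8 | 9 | 10 | 11
  R[12]: 1 | 2 | 3 | 4 | 5 | 6 | 7 | 8 | 9 | 10 | 11 | 12

second differences of R give the permutation w = (11, 1, 5, 3, 8, 4, 12, 2, 7, 9, 10, 6).

|D(w)|=27, |Ess(w)|=8:

[(1, 10, 0), (3, 4, 1), (5, 4, 2), (5, 7, 3), (7, 2, 1), (7, 7, 4), (7, 10, 5), (11, 6, 5)]


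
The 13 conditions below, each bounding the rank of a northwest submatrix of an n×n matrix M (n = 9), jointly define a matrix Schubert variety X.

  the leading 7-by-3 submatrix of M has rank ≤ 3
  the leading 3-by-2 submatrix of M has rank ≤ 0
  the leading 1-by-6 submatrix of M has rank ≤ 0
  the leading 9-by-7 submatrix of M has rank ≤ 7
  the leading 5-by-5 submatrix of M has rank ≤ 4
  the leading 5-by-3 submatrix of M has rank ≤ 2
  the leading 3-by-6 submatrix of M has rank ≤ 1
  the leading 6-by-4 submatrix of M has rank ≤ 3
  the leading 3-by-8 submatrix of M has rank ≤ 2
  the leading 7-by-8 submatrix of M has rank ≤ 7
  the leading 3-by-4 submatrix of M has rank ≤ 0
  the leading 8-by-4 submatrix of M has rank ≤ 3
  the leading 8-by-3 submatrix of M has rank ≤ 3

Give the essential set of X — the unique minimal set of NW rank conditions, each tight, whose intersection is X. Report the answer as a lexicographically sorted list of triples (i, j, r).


Computing R[i][j] = min implied NW-rank bound (n=9, 13 conditions):

  R[1]: 0  0  0  0  0  0  1  1  1
  R[2]: 0  0  0  0  1  1  2  2  2
  R[3]: 0  0  0  0  1  1  2  2  3
  R[4]: 1  1  1  1  2  2  3  3  4
  R[5]: 1  2  2  2  3  3  4  4  5
  R[6]: 1  2  3  3  4  4  5  5  6
  R[7]: 1  2  3  3  4  5  6  6  7
  R[8]: 1  2  3  3  4  5  6  7  8
  R[9]: 1  2  3  4  5  6  7  8  9

second differences of R give the permutation w = (7, 5, 9, 1, 2, 3, 6, 8, 4).

|D(w)|=18, |Ess(w)|=5:

[(1, 6, 0), (3, 4, 0), (3, 6, 1), (3, 8, 2), (8, 4, 3)]


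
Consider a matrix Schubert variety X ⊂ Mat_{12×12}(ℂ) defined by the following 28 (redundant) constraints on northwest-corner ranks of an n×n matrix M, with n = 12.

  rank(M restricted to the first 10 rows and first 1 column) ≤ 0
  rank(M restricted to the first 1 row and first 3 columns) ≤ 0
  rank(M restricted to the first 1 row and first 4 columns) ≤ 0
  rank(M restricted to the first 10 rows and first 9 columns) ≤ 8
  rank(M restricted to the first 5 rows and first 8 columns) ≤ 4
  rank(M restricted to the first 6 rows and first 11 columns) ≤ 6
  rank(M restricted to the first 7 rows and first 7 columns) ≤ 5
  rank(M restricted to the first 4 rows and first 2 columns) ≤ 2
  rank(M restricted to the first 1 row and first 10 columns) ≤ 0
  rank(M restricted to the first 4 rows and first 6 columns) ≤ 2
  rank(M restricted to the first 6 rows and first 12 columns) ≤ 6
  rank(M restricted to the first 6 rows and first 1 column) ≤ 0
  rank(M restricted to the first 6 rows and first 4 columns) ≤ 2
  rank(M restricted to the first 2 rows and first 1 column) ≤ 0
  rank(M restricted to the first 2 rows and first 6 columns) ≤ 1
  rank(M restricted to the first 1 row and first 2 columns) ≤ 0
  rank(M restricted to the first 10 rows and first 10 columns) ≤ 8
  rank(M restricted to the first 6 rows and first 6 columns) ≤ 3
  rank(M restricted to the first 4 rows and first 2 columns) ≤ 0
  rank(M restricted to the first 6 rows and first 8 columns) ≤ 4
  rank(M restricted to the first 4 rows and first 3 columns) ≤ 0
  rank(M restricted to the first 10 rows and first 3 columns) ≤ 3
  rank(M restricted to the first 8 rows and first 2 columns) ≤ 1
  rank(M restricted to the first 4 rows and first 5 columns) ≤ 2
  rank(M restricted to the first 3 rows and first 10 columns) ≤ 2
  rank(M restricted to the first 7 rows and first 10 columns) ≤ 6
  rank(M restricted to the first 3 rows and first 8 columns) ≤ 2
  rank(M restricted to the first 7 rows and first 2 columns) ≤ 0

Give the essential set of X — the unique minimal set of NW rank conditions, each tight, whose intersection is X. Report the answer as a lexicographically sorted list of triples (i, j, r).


Reconstructing r_w from the 28 given conditions:

  0 0 0 0 0 0 0 0 0 0 1 1
  0 0 0 1 1 1 1 1 1 1 2 2
  0 0 0 1 2 2 2 2 2 2 3 3
  0 0 0 1 2 2 3 3 3 3 4 4
  0 0 1 2 3 3 4 4 4 4 5 5
  0 0 1 2 3 3 4 4 5 5 6 6
  0 0 1 2 3 4 5 5 6 6 7 7
  0 1 2 3 4 5 6 6 7 7 8 8
  0 1 2 3 4 5 6 7 8 8 9 9
  0 1 2 3 4 5 6 7 8 8 9 10
  1 2 3 4 5 6 7 8 9 9 10 11
  1 2 3 4 5 6 7 8 9 10 11 12

giving w = (11, 4, 5, 7, 3, 9, 6, 2, 8, 12, 1, 10) via Δ²R.

8 SE-corners of the 32-cell Rothe diagram give Ess(w):

[(1, 10, 0), (4, 3, 0), (4, 6, 2), (6, 6, 3), (6, 8, 4), (7, 2, 0), (10, 1, 0), (10, 10, 8)]


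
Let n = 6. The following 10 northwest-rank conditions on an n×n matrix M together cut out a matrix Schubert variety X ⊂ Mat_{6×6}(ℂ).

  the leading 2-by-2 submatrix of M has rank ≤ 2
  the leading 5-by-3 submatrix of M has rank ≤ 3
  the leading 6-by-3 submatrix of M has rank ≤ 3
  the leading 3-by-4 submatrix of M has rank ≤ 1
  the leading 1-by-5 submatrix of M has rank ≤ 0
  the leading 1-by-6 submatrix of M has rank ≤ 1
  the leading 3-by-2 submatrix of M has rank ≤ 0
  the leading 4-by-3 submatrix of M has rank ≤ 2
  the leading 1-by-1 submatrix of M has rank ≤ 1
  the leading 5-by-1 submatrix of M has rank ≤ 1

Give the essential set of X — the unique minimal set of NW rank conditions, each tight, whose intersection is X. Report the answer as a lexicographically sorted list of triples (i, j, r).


The tightest implied rank at each (i,j), from the 10 conditions:

  0 0 0 0 0 1
  0 0 1 1 1 2
  0 0 1 1 2 3
  1 1 2 2 3 4
  1 2 3 3 4 5
  1 2 3 4 5 6

giving w = (6, 3, 5, 1, 2, 4) via Δ²R.

ℓ(w)=10; the 3 essential cells (i,j,r):

[(1, 5, 0), (3, 2, 0), (3, 4, 1)]


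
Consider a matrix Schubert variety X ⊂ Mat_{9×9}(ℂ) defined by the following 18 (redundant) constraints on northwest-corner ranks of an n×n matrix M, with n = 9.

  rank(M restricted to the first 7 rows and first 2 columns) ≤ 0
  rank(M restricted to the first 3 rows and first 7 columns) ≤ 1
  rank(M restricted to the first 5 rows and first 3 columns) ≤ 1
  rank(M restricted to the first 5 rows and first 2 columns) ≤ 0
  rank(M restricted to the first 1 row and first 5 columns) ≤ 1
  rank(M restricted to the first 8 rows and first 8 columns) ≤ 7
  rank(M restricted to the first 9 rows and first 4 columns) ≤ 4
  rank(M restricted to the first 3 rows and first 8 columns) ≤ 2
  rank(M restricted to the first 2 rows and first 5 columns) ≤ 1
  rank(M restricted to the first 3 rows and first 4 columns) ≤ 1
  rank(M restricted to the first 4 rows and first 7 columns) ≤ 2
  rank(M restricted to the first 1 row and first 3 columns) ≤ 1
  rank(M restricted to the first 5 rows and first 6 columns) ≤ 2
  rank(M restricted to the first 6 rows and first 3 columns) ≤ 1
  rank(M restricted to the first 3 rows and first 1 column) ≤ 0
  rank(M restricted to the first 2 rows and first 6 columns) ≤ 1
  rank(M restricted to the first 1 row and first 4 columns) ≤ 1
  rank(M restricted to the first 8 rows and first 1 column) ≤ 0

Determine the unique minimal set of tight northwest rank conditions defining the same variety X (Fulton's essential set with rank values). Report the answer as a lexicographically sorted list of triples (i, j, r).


Computing R[i][j] = min implied NW-rank bound (n=9, 18 conditions):

  row 1: 0 0 1 1 1 1 1 1 1
  row 2: 0 0 1 1 1 1 1 2 2
  row 3: 0 0 1 1 1 1 1 2 3
  row 4: 0 0 1 2 2 2 2 3 4
  row 5: 0 0 1 2 2 2 3 4 5
  row 6: 0 0 1 2 3 3 4 5 6
  row 7: 0 0 1 2 3 4 5 6 7
  row 8: 0 1 2 3 4 5 6 7 8
  row 9: 1 2 3 4 5 6 7 8 9

hence w(1..9) = (3, 8, 9, 4, 7, 5, 6, 2, 1).

Rothe diagram D(w) (25 cells), 4 SE-corners (essential conditions):

[(3, 7, 1), (5, 6, 2), (7, 2, 0), (8, 1, 0)]


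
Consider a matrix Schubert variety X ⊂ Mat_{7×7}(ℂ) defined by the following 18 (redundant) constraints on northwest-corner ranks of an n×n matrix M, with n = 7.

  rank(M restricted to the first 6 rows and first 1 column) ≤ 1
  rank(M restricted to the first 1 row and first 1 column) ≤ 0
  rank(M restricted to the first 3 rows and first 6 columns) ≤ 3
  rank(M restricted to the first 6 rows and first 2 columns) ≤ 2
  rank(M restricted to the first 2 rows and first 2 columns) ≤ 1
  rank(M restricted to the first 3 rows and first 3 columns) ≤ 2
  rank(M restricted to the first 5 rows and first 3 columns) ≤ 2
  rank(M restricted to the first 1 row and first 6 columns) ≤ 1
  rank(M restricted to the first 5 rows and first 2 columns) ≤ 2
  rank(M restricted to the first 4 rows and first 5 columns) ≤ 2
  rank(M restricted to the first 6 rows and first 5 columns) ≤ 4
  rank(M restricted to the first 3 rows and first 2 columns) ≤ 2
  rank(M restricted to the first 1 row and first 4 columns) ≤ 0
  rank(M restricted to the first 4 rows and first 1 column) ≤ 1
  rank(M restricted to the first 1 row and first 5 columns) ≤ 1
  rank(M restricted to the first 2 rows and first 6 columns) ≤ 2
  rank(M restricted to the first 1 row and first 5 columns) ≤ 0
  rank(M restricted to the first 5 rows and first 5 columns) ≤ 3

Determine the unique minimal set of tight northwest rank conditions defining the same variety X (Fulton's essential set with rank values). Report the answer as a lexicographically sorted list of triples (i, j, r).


The tightest implied rank at each (i,j), from the 18 conditions:

  i=1: 0  0  0  0  0  1  1
  i=2: 1  1  1  1  1  2  2
  i=3: 1  2  2  2  2  3  3
  i=4: 1  2  2  2  2  3  4
  i=5: 1  2  2  3  3  4  5
  i=6: 1  2  3  4  4  5  6
  i=7: 1  2  3  4  5  6  7

hence w(1..7) = (6, 1, 2, 7, 4, 3, 5).

D(w) has 9 cells with 3 SE-corners; essential set:

[(1, 5, 0), (4, 5, 2), (5, 3, 2)]


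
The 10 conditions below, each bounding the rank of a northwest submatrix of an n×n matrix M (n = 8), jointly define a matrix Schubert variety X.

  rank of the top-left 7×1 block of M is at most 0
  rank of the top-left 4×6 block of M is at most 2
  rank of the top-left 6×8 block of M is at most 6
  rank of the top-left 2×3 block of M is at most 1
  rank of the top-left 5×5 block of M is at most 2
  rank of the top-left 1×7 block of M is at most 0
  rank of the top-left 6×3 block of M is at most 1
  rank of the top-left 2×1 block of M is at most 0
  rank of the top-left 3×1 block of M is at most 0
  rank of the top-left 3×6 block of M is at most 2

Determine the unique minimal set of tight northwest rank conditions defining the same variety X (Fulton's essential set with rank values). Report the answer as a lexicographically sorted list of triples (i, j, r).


Rank table r_w(8×8) implied by the 10 constraints:

  R[1]: 0 0 0 0 0 0 0 1
  R[2]: 0 1 1 1 1 1 1 2
  R[3]: 0 1 1 2 2 2 2 3
  R[4]: 0 1 1 2 2 2 3 4
  R[5]: 0 1 1 2 2 3 4 5
  R[6]: 0 1 1 2 3 4 5 6
  R[7]: 0 1 2 3 4 5 6 7
  R[8]: 1 2 3 4 5 6 7 8

giving w = (8, 2, 4, 7, 6, 5, 3, 1) via Δ²R.

D(w) has 20 cells with 5 SE-corners; essential set:

[(1, 7, 0), (4, 6, 2), (5, 5, 2), (6, 3, 1), (7, 1, 0)]


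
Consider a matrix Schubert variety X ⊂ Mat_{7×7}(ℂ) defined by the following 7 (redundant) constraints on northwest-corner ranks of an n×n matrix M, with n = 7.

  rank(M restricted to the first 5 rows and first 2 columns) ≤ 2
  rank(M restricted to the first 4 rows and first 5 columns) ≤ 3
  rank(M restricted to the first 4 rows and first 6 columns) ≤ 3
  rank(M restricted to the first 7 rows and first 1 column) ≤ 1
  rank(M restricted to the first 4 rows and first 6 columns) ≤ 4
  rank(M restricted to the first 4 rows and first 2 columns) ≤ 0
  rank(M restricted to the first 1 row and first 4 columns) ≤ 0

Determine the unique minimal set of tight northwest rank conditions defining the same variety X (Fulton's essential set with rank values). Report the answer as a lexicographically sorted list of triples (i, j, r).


The tightest implied rank at each (i,j), from the 7 conditions:

  R[1]: 0 | 0 | 0 | 0 | 1 | 1 | 1
  R[2]: 0 | 0 | 1 | 1 | 2 | 2 | 2
  R[3]: 0 | 0 | 1 | 2 | 3 | 3 | 3
  R[4]: 0 | 0 | 1 | 2 | 3 | 3 | 4
  R[5]: 1 | 1 | 2 | 3 | 4 | 4 | 5
  R[6]: 1 | 2 | 3 | 4 | 5 | 5 | 6
  R[7]: 1 | 2 | 3 | 4 | 5 | 6 | 7

the unique w with this rank table is (5, 3, 4, 7, 1, 2, 6).

Fulton essential set (3 of the 11 Rothe cells):

[(1, 4, 0), (4, 2, 0), (4, 6, 3)]


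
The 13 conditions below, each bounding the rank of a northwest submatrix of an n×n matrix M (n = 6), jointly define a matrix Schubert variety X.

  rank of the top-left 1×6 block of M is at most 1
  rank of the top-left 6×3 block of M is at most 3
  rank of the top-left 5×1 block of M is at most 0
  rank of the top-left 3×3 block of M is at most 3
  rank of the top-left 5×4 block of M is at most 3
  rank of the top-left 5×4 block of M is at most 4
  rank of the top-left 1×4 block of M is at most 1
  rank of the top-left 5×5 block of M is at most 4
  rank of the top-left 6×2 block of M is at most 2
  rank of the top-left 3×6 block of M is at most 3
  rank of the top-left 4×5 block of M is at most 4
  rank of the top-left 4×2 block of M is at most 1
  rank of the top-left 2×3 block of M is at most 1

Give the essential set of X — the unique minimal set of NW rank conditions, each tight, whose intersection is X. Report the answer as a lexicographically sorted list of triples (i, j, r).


Reconstructing r_w from the 13 given conditions:

  0 1 1 1 1 1
  0 1 1 2 2 2
  0 1 2 3 3 3
  0 1 2 3 4 4
  0 1 2 3 4 5
  1 2 3 4 5 6

giving w = (2, 4, 3, 5, 6, 1) via Δ²R.

Fulton essential set (2 of the 6 Rothe cells):

[(2, 3, 1), (5, 1, 0)]


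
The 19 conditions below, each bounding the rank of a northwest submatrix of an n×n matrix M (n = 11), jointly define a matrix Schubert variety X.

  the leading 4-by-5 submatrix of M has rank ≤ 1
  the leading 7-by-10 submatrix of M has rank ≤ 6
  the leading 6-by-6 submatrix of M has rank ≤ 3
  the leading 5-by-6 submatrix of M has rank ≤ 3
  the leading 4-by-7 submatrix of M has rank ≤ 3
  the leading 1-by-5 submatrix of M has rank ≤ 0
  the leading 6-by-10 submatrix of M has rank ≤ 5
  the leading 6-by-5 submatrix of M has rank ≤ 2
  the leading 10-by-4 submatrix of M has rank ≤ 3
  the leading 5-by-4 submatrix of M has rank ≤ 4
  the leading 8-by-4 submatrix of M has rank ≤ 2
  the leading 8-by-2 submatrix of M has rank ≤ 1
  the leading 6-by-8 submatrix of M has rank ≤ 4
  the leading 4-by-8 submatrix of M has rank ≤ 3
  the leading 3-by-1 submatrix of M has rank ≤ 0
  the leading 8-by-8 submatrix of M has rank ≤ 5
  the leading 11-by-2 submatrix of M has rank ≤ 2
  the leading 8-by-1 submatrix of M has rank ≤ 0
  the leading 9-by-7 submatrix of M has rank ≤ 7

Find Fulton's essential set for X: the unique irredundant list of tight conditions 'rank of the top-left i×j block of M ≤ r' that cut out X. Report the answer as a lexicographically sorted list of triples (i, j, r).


Rank table r_w(11×11) implied by the 19 constraints:

  0 | 0 | 0 | 0 | 0 | 1 | 1 | 1 | 1 | 1 | 1
  0 | 1 | 1 | 1 | 1 | 2 | 2 | 2 | 2 | 2 | 2
  0 | 1 | 1 | 1 | 1 | 2 | 3 | 3 | 3 | 3 | 3
  0 | 1 | 1 | 1 | 1 | 2 | 3 | 3 | 4 | 4 | 4
  0 | 1 | 2 | 2 | 2 | 3 | 4 | 4 | 5 | 5 | 5
  0 | 1 | 2 | 2 | 2 | 3 | 4 | 4 | 5 | 5 | 6
  0 | 1 | 2 | 2 | 3 | 4 | 5 | 5 | 6 | 6 | 7
  0 | 1 | 2 | 2 | 3 | 4 | 5 | 5 | 6 | 7 | 8
  1 | 2 | 3 | 3 | 4 | 5 | 6 | 6 | 7 | 8 | 9
  1 | 2 | 3 | 3 | 4 | 5 | 6 | 7 | 8 | 9 | 10
  1 | 2 | 3 | 4 | 5 | 6 | 7 | 8 | 9 | 10 | 11

second differences of R give the permutation w = (6, 2, 7, 9, 3, 11, 5, 10, 1, 8, 4).

ℓ(w)=27; the 10 essential cells (i,j,r):

[(1, 5, 0), (4, 5, 1), (4, 8, 3), (6, 5, 2), (6, 8, 4), (6, 10, 5), (8, 1, 0), (8, 4, 2), (8, 8, 5), (10, 4, 3)]


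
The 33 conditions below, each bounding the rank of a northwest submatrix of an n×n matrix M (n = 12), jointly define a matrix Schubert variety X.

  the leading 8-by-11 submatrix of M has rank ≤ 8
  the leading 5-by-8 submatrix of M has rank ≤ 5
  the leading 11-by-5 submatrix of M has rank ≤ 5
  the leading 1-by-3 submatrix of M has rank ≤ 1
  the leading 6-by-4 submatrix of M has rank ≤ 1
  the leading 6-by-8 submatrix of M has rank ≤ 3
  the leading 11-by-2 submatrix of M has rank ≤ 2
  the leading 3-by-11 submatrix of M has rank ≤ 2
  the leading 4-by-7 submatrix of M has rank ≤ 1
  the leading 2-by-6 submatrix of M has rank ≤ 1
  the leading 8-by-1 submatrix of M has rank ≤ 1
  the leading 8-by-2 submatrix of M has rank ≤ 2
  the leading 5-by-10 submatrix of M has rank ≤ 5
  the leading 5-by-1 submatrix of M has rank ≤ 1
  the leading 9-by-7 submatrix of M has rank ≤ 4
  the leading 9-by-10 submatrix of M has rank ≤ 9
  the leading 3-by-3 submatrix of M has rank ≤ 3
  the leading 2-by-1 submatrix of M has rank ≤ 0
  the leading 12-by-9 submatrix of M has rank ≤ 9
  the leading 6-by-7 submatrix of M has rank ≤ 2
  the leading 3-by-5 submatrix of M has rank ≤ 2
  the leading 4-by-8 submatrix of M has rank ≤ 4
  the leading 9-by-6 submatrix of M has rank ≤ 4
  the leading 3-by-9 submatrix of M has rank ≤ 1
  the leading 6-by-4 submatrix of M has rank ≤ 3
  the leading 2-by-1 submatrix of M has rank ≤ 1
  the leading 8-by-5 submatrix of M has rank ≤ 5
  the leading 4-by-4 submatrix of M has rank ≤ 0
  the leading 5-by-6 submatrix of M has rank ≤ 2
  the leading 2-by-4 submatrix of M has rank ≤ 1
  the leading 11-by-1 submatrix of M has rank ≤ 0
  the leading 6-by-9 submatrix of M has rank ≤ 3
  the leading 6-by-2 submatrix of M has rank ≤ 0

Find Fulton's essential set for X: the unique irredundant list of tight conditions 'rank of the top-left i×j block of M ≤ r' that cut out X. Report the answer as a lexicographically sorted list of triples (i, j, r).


Computing R[i][j] = min implied NW-rank bound (n=12, 33 conditions):

  i=1: 0 0 0 0 1 1 1 1 1 1 1 1
  i=2: 0 0 0 0 1 1 1 1 1 2 2 2
  i=3: 0 0 0 0 1 1 1 1 1 2 2 3
  i=4: 0 0 0 0 1 1 1 2 2 3 3 4
  i=5: 0 0 1 1 2 2 2 3 3 4 4 5
  i=6: 0 0 1 1 2 2 2 3 3 4 5 6
  i=7: 0 1 2 2 3 3 3 4 4 5 6 7
  i=8: 0 1 2 3 4 4 4 5 5 6 7 8
  i=9: 0 1 2 3 4 4 4 5 6 7 8 9
  i=10: 0 1 2 3 4 5 5 6 7 8 9 10
  i=11: 0 1 2 3 4 5 6 7 8 9 10 11
  i=12: 1 2 3 4 5 6 7 8 9 10 11 12

reading off 1-entries of Δ²R: w = (5, 10, 12, 8, 3, 11, 2, 4, 9, 6, 7, 1).

D(w) has 42 cells with 10 SE-corners; essential set:

[(3, 9, 1), (3, 11, 2), (4, 4, 0), (4, 7, 1), (6, 2, 0), (6, 4, 1), (6, 7, 2), (6, 9, 3), (9, 7, 4), (11, 1, 0)]


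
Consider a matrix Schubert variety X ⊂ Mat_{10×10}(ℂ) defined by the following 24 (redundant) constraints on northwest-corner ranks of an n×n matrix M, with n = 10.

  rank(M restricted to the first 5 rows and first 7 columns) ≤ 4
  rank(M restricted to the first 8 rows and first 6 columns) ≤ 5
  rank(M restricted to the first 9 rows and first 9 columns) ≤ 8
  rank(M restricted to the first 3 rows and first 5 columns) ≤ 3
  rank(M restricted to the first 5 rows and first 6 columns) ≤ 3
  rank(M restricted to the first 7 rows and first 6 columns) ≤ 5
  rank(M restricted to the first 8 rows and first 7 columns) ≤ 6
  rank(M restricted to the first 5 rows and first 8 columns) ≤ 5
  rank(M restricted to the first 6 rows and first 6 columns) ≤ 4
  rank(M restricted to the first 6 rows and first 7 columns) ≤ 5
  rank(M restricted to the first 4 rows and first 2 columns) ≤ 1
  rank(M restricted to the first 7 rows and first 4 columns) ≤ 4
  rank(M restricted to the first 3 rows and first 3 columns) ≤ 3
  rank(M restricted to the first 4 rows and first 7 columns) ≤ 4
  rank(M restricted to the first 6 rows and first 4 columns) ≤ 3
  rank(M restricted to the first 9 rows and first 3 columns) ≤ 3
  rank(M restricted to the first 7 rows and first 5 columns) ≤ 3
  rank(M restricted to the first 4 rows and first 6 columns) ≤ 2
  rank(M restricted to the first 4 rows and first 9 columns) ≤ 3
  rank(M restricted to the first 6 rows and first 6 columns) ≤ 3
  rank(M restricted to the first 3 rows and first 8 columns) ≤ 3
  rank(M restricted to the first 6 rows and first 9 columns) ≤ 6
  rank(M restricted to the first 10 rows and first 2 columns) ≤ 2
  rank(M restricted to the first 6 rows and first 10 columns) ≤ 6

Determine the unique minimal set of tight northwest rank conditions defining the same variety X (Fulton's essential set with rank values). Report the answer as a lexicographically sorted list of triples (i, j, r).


Reconstructing r_w from the 24 given conditions:

  R[1]: 1  1  1  1  1  1  1  1  1  1
  R[2]: 1  1  2  2  2  2  2  2  2  2
  R[3]: 1  1  2  2  2  2  3  3  3  3
  R[4]: 1  1  2  2  2  2  3  3  3  4
  R[5]: 1  2  3  3  3  3  4  4  4  5
  R[6]: 1  2  3  3  3  3  4  5  5  6
  R[7]: 1  2  3  3  3  4  5  6  6  7
  R[8]: 1  2  3  4  4  5  6  7  7  8
  R[9]: 1  2  3  4  5  6  7  8  8  9
  R[10]: 1  2  3  4  5  6  7  8  9  10

hence w(1..10) = (1, 3, 7, 10, 2, 8, 6, 4, 5, 9).

ℓ(w)=16; the 5 essential cells (i,j,r):

[(4, 2, 1), (4, 6, 2), (4, 9, 3), (6, 6, 3), (7, 5, 3)]


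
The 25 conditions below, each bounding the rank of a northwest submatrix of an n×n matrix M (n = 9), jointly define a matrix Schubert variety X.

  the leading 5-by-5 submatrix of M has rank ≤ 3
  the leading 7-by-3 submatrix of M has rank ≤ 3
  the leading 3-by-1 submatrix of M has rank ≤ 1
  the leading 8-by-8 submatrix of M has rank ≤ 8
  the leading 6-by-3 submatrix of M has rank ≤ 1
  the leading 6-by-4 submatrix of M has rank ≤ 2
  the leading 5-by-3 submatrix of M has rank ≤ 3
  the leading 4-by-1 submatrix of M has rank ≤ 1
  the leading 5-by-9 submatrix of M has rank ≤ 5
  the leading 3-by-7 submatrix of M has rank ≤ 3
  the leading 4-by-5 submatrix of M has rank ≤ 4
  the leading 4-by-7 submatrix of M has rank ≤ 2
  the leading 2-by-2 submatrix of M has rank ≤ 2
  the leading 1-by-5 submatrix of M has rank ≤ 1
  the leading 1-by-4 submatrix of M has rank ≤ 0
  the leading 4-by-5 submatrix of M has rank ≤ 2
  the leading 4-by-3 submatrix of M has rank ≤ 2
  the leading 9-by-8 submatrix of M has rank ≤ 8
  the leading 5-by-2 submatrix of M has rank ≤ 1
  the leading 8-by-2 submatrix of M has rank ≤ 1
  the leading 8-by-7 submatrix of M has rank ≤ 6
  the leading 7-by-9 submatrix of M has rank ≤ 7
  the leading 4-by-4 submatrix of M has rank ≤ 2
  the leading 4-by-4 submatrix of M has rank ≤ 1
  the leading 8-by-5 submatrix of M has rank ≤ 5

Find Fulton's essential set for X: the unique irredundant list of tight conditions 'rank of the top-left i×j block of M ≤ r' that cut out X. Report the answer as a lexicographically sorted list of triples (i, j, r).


Recovering R(i,j) via the rank-extension bound from the 25 conditions:

  0  0  0  0  1  1  1  1  1
  1  1  1  1  2  2  2  2  2
  1  1  1  1  2  2  2  3  3
  1  1  1  1  2  2  2  3  4
  1  1  1  2  3  3  3  4  5
  1  1  1  2  3  4  4  5  6
  1  1  2  3  4  5  5  6  7
  1  1  2  3  4  5  6  7  8
  1  2  3  4  5  6  7  8  9

second differences of R give the permutation w = (5, 1, 8, 9, 4, 6, 3, 7, 2).

D(w) has 20 cells with 5 SE-corners; essential set:

[(1, 4, 0), (4, 4, 1), (4, 7, 2), (6, 3, 1), (8, 2, 1)]


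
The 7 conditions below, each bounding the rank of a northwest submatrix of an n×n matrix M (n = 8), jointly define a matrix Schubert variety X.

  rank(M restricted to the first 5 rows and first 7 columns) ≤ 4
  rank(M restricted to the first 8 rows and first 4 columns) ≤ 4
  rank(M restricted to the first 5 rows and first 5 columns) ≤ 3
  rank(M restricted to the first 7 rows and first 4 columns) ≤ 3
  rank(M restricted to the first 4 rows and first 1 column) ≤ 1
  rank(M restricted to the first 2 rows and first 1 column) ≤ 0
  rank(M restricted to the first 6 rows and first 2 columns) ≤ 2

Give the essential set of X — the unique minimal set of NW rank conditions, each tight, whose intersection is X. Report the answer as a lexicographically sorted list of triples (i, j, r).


The tightest implied rank at each (i,j), from the 7 conditions:

  row 1: 0, 1, 1, 1, 1, 1, 1, 1
  row 2: 0, 1, 2, 2, 2, 2, 2, 2
  row 3: 1, 2, 3, 3, 3, 3, 3, 3
  row 4: 1, 2, 3, 3, 3, 4, 4, 4
  row 5: 1, 2, 3, 3, 3, 4, 4, 5
  row 6: 1, 2, 3, 3, 4, 5, 5, 6
  row 7: 1, 2, 3, 3, 4, 5, 6, 7
  row 8: 1, 2, 3, 4, 5, 6, 7, 8

reading off 1-entries of Δ²R: w = (2, 3, 1, 6, 8, 5, 7, 4).

Rothe diagram D(w) (9 cells), 4 SE-corners (essential conditions):

[(2, 1, 0), (5, 5, 3), (5, 7, 4), (7, 4, 3)]


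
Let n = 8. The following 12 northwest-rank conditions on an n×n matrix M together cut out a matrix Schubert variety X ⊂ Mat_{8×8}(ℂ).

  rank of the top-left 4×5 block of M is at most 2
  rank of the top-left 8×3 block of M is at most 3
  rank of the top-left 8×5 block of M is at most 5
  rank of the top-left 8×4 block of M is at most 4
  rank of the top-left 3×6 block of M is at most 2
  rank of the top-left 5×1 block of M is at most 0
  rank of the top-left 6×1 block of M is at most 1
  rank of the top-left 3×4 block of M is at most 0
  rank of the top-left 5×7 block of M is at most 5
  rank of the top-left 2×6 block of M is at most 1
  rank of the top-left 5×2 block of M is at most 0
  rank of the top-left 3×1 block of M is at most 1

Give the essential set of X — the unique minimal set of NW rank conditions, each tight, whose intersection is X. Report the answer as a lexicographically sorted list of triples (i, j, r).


Computing R[i][j] = min implied NW-rank bound (n=8, 12 conditions):

  i=1: 0 | 0 | 0 | 0 | 1 | 1 | 1 | 1
  i=2: 0 | 0 | 0 | 0 | 1 | 1 | 2 | 2
  i=3: 0 | 0 | 0 | 0 | 1 | 2 | 3 | 3
  i=4: 0 | 0 | 1 | 1 | 2 | 3 | 4 | 4
  i=5: 0 | 0 | 1 | 2 | 3 | 4 | 5 | 5
  i=6: 1 | 1 | 2 | 3 | 4 | 5 | 6 | 6
  i=7: 1 | 2 | 3 | 4 | 5 | 6 | 7 | 7
  i=8: 1 | 2 | 3 | 4 | 5 | 6 | 7 | 8

second differences of R give the permutation w = (5, 7, 6, 3, 4, 1, 2, 8).

Fulton essential set (3 of the 17 Rothe cells):

[(2, 6, 1), (3, 4, 0), (5, 2, 0)]


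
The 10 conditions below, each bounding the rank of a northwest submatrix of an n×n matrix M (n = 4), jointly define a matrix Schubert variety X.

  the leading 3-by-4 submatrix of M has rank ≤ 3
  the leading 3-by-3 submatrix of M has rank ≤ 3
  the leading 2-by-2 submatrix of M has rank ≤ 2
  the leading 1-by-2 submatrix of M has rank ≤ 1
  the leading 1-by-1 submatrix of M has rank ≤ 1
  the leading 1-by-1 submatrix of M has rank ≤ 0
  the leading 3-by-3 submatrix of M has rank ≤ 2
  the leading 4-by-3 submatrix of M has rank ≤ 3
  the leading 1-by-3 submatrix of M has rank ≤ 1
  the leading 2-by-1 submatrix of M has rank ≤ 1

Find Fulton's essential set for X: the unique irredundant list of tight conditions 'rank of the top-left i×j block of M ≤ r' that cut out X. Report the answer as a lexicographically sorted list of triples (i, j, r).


Computing R[i][j] = min implied NW-rank bound (n=4, 10 conditions):

  i=1: 0 | 1 | 1 | 1
  i=2: 1 | 2 | 2 | 2
  i=3: 1 | 2 | 2 | 3
  i=4: 1 | 2 | 3 | 4

reading off 1-entries of Δ²R: w = (2, 1, 4, 3).

D(w) has 2 cells with 2 SE-corners; essential set:

[(1, 1, 0), (3, 3, 2)]


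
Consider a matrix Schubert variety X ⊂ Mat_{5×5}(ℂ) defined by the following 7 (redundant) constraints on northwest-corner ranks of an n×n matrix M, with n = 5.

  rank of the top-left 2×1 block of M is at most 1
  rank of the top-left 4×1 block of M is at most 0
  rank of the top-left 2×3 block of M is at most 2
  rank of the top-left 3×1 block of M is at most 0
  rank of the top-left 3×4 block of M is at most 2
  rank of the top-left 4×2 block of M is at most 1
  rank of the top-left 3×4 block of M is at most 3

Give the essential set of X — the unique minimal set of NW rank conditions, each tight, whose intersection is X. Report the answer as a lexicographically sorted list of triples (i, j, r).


Propagating the 7 rank bounds to every northwest block:

  row 1: 0  1  1  1  1
  row 2: 0  1  2  2  2
  row 3: 0  1  2  2  3
  row 4: 0  1  2  3  4
  row 5: 1  2  3  4  5

reading off 1-entries of Δ²R: w = (2, 3, 5, 4, 1).

ℓ(w)=5; the 2 essential cells (i,j,r):

[(3, 4, 2), (4, 1, 0)]


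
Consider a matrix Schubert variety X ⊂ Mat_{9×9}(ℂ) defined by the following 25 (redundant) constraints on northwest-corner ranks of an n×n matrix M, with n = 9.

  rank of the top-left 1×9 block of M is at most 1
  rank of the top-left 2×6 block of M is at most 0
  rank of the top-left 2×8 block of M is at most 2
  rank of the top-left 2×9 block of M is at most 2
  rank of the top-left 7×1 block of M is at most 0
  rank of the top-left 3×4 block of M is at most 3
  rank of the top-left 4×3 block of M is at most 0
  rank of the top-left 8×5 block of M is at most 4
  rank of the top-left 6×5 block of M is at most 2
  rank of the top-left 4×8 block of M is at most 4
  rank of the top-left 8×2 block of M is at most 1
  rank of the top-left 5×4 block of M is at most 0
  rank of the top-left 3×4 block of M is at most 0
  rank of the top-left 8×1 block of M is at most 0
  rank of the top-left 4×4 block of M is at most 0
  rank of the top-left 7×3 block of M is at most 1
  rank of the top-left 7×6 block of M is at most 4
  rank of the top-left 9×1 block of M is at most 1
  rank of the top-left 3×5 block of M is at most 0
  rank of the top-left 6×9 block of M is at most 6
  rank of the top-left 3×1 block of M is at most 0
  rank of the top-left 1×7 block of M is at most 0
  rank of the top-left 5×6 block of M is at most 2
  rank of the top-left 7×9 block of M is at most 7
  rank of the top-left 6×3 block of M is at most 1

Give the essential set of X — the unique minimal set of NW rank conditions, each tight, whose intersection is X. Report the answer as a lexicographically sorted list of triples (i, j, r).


Computing R[i][j] = min implied NW-rank bound (n=9, 25 conditions):

  row 1: 0  0  0  0  0  0  0  1  1
  row 2: 0  0  0  0  0  0  1  2  2
  row 3: 0  0  0  0  0  1  2  3  3
  row 4: 0  0  0  0  1  2  3  4  4
  row 5: 0  0  0  0  1  2  3  4  5
  row 6: 0  1  1  1  2  3  4  5  6
  row 7: 0  1  1  2  3  4  5  6  7
  row 8: 0  1  2  3  4  5  6  7  8
  row 9: 1  2  3  4  5  6  7  8  9

the unique w with this rank table is (8, 7, 6, 5, 9, 2, 4, 3, 1).

Rothe diagram D(w) (30 cells), 6 SE-corners (essential conditions):

[(1, 7, 0), (2, 6, 0), (3, 5, 0), (5, 4, 0), (7, 3, 1), (8, 1, 0)]


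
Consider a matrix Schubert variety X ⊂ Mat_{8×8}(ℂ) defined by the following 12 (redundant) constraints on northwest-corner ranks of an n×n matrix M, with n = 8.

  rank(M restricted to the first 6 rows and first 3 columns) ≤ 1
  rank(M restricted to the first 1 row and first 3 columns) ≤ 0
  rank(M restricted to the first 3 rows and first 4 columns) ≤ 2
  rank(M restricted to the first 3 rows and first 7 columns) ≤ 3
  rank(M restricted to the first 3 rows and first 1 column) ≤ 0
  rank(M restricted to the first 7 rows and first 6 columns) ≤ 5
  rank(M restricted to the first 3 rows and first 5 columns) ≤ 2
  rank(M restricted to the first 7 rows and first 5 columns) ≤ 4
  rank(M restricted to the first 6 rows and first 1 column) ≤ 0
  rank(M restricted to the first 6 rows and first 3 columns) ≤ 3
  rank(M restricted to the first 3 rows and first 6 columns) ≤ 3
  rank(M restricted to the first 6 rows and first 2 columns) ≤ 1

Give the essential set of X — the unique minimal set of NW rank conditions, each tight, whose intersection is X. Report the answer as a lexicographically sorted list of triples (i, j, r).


The tightest implied rank at each (i,j), from the 12 conditions:

  row 1: 0, 0, 0, 1, 1, 1, 1, 1
  row 2: 0, 1, 1, 2, 2, 2, 2, 2
  row 3: 0, 1, 1, 2, 2, 3, 3, 3
  row 4: 0, 1, 1, 2, 3, 4, 4, 4
  row 5: 0, 1, 1, 2, 3, 4, 5, 5
  row 6: 0, 1, 1, 2, 3, 4, 5, 6
  row 7: 1, 2, 2, 3, 4, 5, 6, 7
  row 8: 1, 2, 3, 4, 5, 6, 7, 8

reading off 1-entries of Δ²R: w = (4, 2, 6, 5, 7, 8, 1, 3).

Rothe diagram D(w) (13 cells), 4 SE-corners (essential conditions):

[(1, 3, 0), (3, 5, 2), (6, 1, 0), (6, 3, 1)]


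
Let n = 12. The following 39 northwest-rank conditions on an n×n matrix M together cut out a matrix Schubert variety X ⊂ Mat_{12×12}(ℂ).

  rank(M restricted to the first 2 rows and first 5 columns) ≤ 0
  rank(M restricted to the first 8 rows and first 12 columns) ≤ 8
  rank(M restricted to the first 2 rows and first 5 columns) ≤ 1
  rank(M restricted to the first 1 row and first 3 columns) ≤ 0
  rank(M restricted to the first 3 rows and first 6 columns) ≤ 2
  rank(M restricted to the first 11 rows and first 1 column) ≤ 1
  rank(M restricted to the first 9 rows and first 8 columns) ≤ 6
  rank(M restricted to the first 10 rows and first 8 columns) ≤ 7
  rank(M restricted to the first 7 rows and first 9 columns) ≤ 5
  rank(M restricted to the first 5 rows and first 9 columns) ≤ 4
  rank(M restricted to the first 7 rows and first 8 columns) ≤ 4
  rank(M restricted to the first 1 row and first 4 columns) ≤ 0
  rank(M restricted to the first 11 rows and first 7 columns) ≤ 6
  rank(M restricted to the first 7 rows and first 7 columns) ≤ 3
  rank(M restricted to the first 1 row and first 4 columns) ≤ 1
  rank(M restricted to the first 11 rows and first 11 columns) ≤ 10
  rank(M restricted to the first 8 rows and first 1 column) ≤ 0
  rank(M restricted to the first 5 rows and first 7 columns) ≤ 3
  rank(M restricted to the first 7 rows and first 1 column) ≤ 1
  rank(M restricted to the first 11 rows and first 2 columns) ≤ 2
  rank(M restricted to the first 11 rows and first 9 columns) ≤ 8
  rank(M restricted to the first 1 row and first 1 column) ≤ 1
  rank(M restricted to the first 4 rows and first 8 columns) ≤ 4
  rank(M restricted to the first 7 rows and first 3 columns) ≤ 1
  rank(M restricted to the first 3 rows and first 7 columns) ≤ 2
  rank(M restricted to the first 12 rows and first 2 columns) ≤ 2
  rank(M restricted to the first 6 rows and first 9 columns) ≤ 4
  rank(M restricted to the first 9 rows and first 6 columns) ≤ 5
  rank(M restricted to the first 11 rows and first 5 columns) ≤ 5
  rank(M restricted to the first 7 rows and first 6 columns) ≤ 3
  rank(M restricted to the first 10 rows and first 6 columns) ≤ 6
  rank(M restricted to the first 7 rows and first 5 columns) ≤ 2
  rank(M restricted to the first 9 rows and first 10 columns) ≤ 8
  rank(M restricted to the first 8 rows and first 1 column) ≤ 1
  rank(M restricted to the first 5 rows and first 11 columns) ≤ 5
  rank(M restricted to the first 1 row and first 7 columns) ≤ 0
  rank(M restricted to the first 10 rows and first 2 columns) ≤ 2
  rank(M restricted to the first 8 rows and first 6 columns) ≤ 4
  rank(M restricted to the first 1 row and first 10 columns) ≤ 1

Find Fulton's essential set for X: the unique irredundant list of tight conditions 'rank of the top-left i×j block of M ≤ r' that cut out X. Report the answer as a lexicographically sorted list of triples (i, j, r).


Reconstructing r_w from the 39 given conditions:

  row 1: 0, 0, 0, 0, 0, 0, 0, 1, 1, 1, 1, 1
  row 2: 0, 0, 0, 0, 0, 1, 1, 2, 2, 2, 2, 2
  row 3: 0, 1, 1, 1, 1, 2, 2, 3, 3, 3, 3, 3
  row 4: 0, 1, 1, 2, 2, 3, 3, 4, 4, 4, 4, 4
  row 5: 0, 1, 1, 2, 2, 3, 3, 4, 4, 5, 5, 5
  row 6: 0, 1, 1, 2, 2, 3, 3, 4, 4, 5, 6, 6
  row 7: 0, 1, 1, 2, 2, 3, 3, 4, 5, 6, 7, 7
  row 8: 0, 1, 2, 3, 3, 4, 4, 5, 6, 7, 8, 8
  row 9: 1, 2, 3, 4, 4, 5, 5, 6, 7, 8, 9, 9
  row 10: 1, 2, 3, 4, 5, 6, 6, 7, 8, 9, 10, 10
  row 11: 1, 2, 3, 4, 5, 6, 6, 7, 8, 9, 10, 11
  row 12: 1, 2, 3, 4, 5, 6, 7, 8, 9, 10, 11, 12

the unique w with this rank table is (8, 6, 2, 4, 10, 11, 9, 3, 1, 5, 12, 7).

Rothe diagram D(w) (31 cells), 8 SE-corners (essential conditions):

[(1, 7, 0), (2, 5, 0), (6, 9, 4), (7, 3, 1), (7, 5, 2), (7, 7, 3), (8, 1, 0), (11, 7, 6)]
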